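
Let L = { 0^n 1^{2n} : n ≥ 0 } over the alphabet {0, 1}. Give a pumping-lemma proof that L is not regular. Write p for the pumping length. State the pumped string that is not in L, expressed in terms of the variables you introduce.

Toward a contradiction, assume L is regular with pumping length p.
Choose w = 0^p 1^{2p}, which is in L with |w| = 3p ≥ p.
The pumping lemma gives a decomposition w = xyz where |xy| ≤ p and |y| > 0.
Since the first p symbols of w are all 0's and |xy| ≤ p, y lies entirely in the leading 0-block: y = 0^k for some k with 1 ≤ k ≤ p.
Pump with i = 2: xy^2z = 0^{p+k} 1^{2p}. For this to lie in L we would need 2p = 2(p+k), which forces k = 0. But k ≥ 1, so xy^2z ∉ L.
Contradiction. Therefore L is not regular.

0^{p+k} 1^{2p}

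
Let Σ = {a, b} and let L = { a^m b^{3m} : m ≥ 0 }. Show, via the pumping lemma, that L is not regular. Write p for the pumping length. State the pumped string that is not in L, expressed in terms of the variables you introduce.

a^{p+k} b^{3p}

Suppose for contradiction that L is regular, and let p be the pumping length.
Choose w = a^p b^{3p}, which is in L with |w| = 4p ≥ p.
By the pumping lemma, w = xyz with |xy| ≤ p and y is nonempty.
The first p characters of w are a's, so xy (and hence y) consists only of a's. Write y = a^k, 1 ≤ k ≤ p.
Pump with i = 2: xy^2z = a^{p+k} b^{3p}. For this to lie in L we would need 3p = 3(p+k), which forces k = 0. But k ≥ 1, so xy^2z ∉ L.
This contradicts the pumping lemma, so L is not regular.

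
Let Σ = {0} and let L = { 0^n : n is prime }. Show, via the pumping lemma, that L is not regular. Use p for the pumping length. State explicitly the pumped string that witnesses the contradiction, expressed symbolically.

0^{q(1+k)}

Assume L is regular; let p be its pumping constant.
Let q be a prime with q ≥ p+2 (infinitely many primes exist), and take w = 0^q ∈ L with |w| = q ≥ p.
By the pumping lemma, w = xyz with |xy| ≤ p and |y| ≥ 1.
Then y = 0^k for some k with 1 ≤ k ≤ p.
Since 1 ≤ k ≤ p, |xz| = q-k. Pump with i = q+1: |xy^{q+1}z| = (q-k)+(q+1)k = q+qk = q(1+k), which is composite (both factors ≥ 2). So xy^{q+1}z = 0^{q(1+k)} ∉ L.
Contradiction. Therefore L is not regular.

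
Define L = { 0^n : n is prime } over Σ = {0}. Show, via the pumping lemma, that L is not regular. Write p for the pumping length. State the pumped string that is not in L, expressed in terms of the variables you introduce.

0^{q(1+k)}

Assume L is regular. Let p be the pumping length given by the pumping lemma.
Let q be a prime with q ≥ p+2 (infinitely many primes exist), and take w = 0^q ∈ L with |w| = q ≥ p.
By the pumping lemma, w = xyz with |xy| ≤ p and y is nonempty.
Then y = 0^k for some k with 1 ≤ k ≤ p.
Since 1 ≤ k ≤ p, |xz| = q-k. Pump with i = q+1: |xy^{q+1}z| = (q-k)+(q+1)k = q+qk = q(1+k), which is composite (both factors ≥ 2). So xy^{q+1}z = 0^{q(1+k)} ∉ L.
This is a contradiction; hence L is not regular.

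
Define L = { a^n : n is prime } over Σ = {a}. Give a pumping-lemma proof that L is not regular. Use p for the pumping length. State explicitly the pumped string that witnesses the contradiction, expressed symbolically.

Assume L is regular. Let p be the pumping length given by the pumping lemma.
Let q be a prime with q ≥ p+2 (infinitely many primes exist), and take w = a^q ∈ L with |w| = q ≥ p.
The pumping lemma gives a decomposition w = xyz where |xy| ≤ p and |y| > 0.
Then y = a^k for some k with 1 ≤ k ≤ p.
Since 1 ≤ k ≤ p, |xz| = q-k. Pump with i = q+1: |xy^{q+1}z| = (q-k)+(q+1)k = q+qk = q(1+k), which is composite (both factors ≥ 2). So xy^{q+1}z = a^{q(1+k)} ∉ L.
Contradiction. Therefore L is not regular.

a^{q(1+k)}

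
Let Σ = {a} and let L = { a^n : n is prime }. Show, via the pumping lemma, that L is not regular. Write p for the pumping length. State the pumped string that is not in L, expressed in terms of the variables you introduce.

a^{q(1+k)}

Assume L is regular; let p be its pumping constant.
Let q be a prime with q ≥ p+2 (infinitely many primes exist), and take w = a^q ∈ L with |w| = q ≥ p.
By the pumping lemma, w = xyz with |xy| ≤ p and |y| ≥ 1.
Then y = a^k for some k with 1 ≤ k ≤ p.
Since 1 ≤ k ≤ p, |xz| = q-k. Pump with i = q+1: |xy^{q+1}z| = (q-k)+(q+1)k = q+qk = q(1+k), which is composite (both factors ≥ 2). So xy^{q+1}z = a^{q(1+k)} ∉ L.
This contradicts the pumping lemma, so L is not regular.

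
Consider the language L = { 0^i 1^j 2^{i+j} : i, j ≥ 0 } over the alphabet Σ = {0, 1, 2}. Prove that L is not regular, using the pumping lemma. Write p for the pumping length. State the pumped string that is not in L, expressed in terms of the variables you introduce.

0^{p+k} 1^p 2^{2p}

Toward a contradiction, assume L is regular with pumping length p.
Take w = 0^p 1^p 2^{2p} ∈ L (with i=j=p, i+j=2p), |w| = 4p ≥ p.
The pumping lemma gives a decomposition w = xyz where |xy| ≤ p and |y| ≥ 1.
Because |xy| ≤ p and w begins with p copies of 0, we have y = 0^k with 1 ≤ k ≤ p.
Consider xy^2z = 0^{p+k} 1^p 2^{2p}. Now the 0- and 1-counts sum to 2p+k, but the 2-count is 2p ≠ 2p+k. So xy^2z ∉ L.
Contradiction. Therefore L is not regular.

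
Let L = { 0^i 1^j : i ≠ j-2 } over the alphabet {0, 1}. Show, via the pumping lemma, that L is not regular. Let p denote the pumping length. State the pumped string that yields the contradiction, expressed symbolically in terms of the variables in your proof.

0^{p+p!} 1^{p+p!+2}

Assume L is regular; let p be its pumping constant.
Choose w = 0^p 1^{p+p!+2}. Since p ≠ (p+p!+2)-2 = p+p!, w ∈ L; and |w| ≥ p.
Write w = xyz as guaranteed by the lemma, with |xy| ≤ p and |y| ≥ 1.
The first p characters of w are 0's, so xy (and hence y) consists only of 0's. Write y = 0^k, 1 ≤ k ≤ p.
Since 1 ≤ k ≤ p, k divides p!; set t = 1 + p!/k. Then xy^t z has p + (p!/k)·k = p + p! copies of 0. Now the 0-count is p+p! and (1-count)-2 = (p+p!+2)-2 = p+p!, so i ≠ j-2 fails. So xy^t z = 0^{p+p!} 1^{p+p!+2} ∉ L.
Contradiction. Therefore L is not regular.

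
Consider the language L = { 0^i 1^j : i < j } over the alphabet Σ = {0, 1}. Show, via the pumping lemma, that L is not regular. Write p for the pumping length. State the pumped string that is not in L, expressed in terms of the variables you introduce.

Assume L is regular; let p be its pumping constant.
Choose w = 0^p 1^{p+1} ∈ L, with |w| = 2p+1 ≥ p.
The pumping lemma gives a decomposition w = xyz where |xy| ≤ p and y is nonempty.
The first p characters of w are 0's, so xy (and hence y) consists only of 0's. Write y = 0^k, 1 ≤ k ≤ p.
Consider xy^2z = 0^{p+k} 1^{p+1}. Since k ≥ 1, the 0-count p+k is at least p+1, so i < j fails; thus xy^2z ∉ L.
This is a contradiction; hence L is not regular.

0^{p+k} 1^{p+1}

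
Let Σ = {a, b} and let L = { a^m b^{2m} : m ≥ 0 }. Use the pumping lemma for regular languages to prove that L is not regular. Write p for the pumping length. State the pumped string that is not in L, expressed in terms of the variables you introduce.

a^{p+k} b^{2p}

Assume L is regular; let p be its pumping constant.
Let w = a^p b^{2p} ∈ L; note |w| = 3p ≥ p.
By the pumping lemma, w = xyz with |xy| ≤ p and y is nonempty.
The first p characters of w are a's, so xy (and hence y) consists only of a's. Write y = a^k, 1 ≤ k ≤ p.
Pump with i = 2: xy^2z = a^{p+k} b^{2p}. For this to lie in L we would need 2p = 2(p+k), which forces k = 0. But k ≥ 1, so xy^2z ∉ L.
Contradiction. Therefore L is not regular.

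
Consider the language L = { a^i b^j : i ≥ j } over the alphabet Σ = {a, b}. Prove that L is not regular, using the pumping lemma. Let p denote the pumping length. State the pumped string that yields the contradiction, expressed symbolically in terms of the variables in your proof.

a^{p-k} b^p

Suppose for contradiction that L is regular, and let p be the pumping length.
Choose w = a^p b^p ∈ L, with |w| = 2p ≥ p.
Write w = xyz as guaranteed by the lemma, with |xy| ≤ p and |y| ≥ 1.
Since the first p symbols of w are all a's and |xy| ≤ p, y lies entirely in the leading a-block: y = a^k for some k with 1 ≤ k ≤ p.
Consider xy^0z = xz = a^{p-k} b^p. Since k ≥ 1, the a-count p-k is less than p, so i ≥ j fails; thus xz ∉ L.
Contradiction. Therefore L is not regular.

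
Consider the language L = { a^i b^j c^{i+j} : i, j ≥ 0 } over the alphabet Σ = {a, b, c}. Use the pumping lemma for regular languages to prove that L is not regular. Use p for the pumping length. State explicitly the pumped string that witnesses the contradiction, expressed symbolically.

Suppose for contradiction that L is regular, and let p be the pumping length.
Take w = a^p b^p c^{2p} ∈ L (with i=j=p, i+j=2p), |w| = 4p ≥ p.
Write w = xyz as guaranteed by the lemma, with |xy| ≤ p and |y| ≥ 1.
Because |xy| ≤ p and w begins with p copies of a, we have y = a^k with 1 ≤ k ≤ p.
Consider xy^2z = a^{p+k} b^p c^{2p}. Now the a- and b-counts sum to 2p+k, but the c-count is 2p ≠ 2p+k. So xy^2z ∉ L.
Contradiction. Therefore L is not regular.

a^{p+k} b^p c^{2p}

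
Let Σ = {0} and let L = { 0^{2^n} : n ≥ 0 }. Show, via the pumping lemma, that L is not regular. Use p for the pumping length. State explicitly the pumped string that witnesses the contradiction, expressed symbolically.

0^{2^p+k}

Assume L is regular; let p be its pumping constant.
Take w = 0^{2^p} ∈ L with |w| = 2^p ≥ p.
The pumping lemma gives a decomposition w = xyz where |xy| ≤ p and |y| ≥ 1.
Then y = 0^k for some k with 1 ≤ k ≤ p.
Pump with i = 2: xy^2z = 0^{2^p+k}. Since 1 ≤ k ≤ p < 2^p, we have 2^p < 2^p+k < 2^{p+1}, so 2^p+k is not a power of 2. So xy^2z ∉ L.
This contradicts the pumping lemma, so L is not regular.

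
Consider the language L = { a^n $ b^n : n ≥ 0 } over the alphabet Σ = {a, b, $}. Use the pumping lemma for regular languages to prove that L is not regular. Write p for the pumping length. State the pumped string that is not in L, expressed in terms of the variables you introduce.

Assume L is regular. Let p be the pumping length given by the pumping lemma.
Take w = a^p $ b^p ∈ L with |w| = 2p+1 ≥ p.
Write w = xyz as guaranteed by the lemma, with |xy| ≤ p and y is nonempty.
Because |xy| ≤ p and w begins with p copies of a, we have y = a^k with 1 ≤ k ≤ p.
Pump with i = 2: xy^2z = a^{p+k} $ b^p, which would require p+k = p. But k ≥ 1, so xy^2z ∉ L.
Contradiction. Therefore L is not regular.

a^{p+k} $ b^p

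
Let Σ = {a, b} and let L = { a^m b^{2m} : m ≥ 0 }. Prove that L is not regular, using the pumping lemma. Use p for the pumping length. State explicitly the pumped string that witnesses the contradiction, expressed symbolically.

Assume L is regular. Let p be the pumping length given by the pumping lemma.
Take w = a^p b^{2p}. Then w ∈ L and |w| = 3p ≥ p.
Write w = xyz as guaranteed by the lemma, with |xy| ≤ p and |y| > 0.
The first p characters of w are a's, so xy (and hence y) consists only of a's. Write y = a^k, 1 ≤ k ≤ p.
Pump with i = 2: xy^2z = a^{p+k} b^{2p}. For this to lie in L we would need 2p = 2(p+k), which forces k = 0. But k ≥ 1, so xy^2z ∉ L.
Contradiction. Therefore L is not regular.

a^{p+k} b^{2p}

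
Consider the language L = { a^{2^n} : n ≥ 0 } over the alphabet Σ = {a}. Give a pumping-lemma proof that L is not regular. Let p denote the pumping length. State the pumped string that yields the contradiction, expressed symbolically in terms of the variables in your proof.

Suppose for contradiction that L is regular, and let p be the pumping length.
Take w = a^{2^p} ∈ L with |w| = 2^p ≥ p.
The pumping lemma gives a decomposition w = xyz where |xy| ≤ p and |y| > 0.
Then y = a^k for some k with 1 ≤ k ≤ p.
Pump with i = 2: xy^2z = a^{2^p+k}. Since 1 ≤ k ≤ p < 2^p, we have 2^p < 2^p+k < 2^{p+1}, so 2^p+k is not a power of 2. So xy^2z ∉ L.
This is a contradiction; hence L is not regular.

a^{2^p+k}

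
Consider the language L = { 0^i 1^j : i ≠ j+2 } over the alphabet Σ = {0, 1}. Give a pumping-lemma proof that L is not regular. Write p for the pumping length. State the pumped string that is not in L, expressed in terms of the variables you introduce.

0^{p+p!} 1^{p+p!-2}

Assume L is regular; let p be its pumping constant.
Choose w = 0^p 1^{p+p!-2}. Since p ≠ (p+p!-2)+2 = p+p!, w ∈ L; and |w| ≥ p.
Write w = xyz as guaranteed by the lemma, with |xy| ≤ p and |y| > 0.
Since the first p symbols of w are all 0's and |xy| ≤ p, y lies entirely in the leading 0-block: y = 0^k for some k with 1 ≤ k ≤ p.
Since 1 ≤ k ≤ p, k divides p!; set t = 1 + p!/k. Then xy^t z has p + (p!/k)·k = p + p! copies of 0. Now the 0-count is p+p! and (1-count)+2 = (p+p!-2)+2 = p+p!, so i ≠ j+2 fails. So xy^t z = 0^{p+p!} 1^{p+p!-2} ∉ L.
This is a contradiction; hence L is not regular.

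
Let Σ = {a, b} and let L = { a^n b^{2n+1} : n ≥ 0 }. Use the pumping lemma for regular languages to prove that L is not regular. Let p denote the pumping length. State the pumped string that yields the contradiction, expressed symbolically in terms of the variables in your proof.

a^{p+k} b^{2p+1}

Assume L is regular. Let p be the pumping length given by the pumping lemma.
Let w = a^p b^{2p+1} ∈ L; note |w| = 3p+1 ≥ p.
The pumping lemma gives a decomposition w = xyz where |xy| ≤ p and |y| ≥ 1.
Since the first p symbols of w are all a's and |xy| ≤ p, y lies entirely in the leading a-block: y = a^k for some k with 1 ≤ k ≤ p.
Pump with i = 2: xy^2z = a^{p+k} b^{2p+1}. For this to lie in L we would need 2p+1 = 2(p+k)+1, which forces k = 0. But k ≥ 1, so xy^2z ∉ L.
Contradiction. Therefore L is not regular.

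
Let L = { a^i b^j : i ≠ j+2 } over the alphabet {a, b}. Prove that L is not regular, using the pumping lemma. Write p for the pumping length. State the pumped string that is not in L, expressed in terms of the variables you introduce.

a^{p+p!} b^{p+p!-2}

Assume L is regular. Let p be the pumping length given by the pumping lemma.
Choose w = a^p b^{p+p!-2}. Since p ≠ (p+p!-2)+2 = p+p!, w ∈ L; and |w| ≥ p.
The pumping lemma gives a decomposition w = xyz where |xy| ≤ p and |y| > 0.
Since the first p symbols of w are all a's and |xy| ≤ p, y lies entirely in the leading a-block: y = a^k for some k with 1 ≤ k ≤ p.
Since 1 ≤ k ≤ p, k divides p!; set t = 1 + p!/k. Then xy^t z has p + (p!/k)·k = p + p! copies of a. Now the a-count is p+p! and (b-count)+2 = (p+p!-2)+2 = p+p!, so i ≠ j+2 fails. So xy^t z = a^{p+p!} b^{p+p!-2} ∉ L.
This is a contradiction; hence L is not regular.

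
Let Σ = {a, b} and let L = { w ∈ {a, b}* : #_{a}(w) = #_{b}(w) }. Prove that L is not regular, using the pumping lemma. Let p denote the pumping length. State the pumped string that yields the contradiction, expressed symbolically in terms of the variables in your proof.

a^{p+k} b^p

Toward a contradiction, assume L is regular with pumping length p.
Choose w = a^p b^p ∈ L with |w| = 2p ≥ p.
By the pumping lemma, w = xyz with |xy| ≤ p and |y| ≥ 1.
Since the first p symbols of w are all a's and |xy| ≤ p, y lies entirely in the leading a-block: y = a^k for some k with 1 ≤ k ≤ p.
Pump with i = 2: xy^2z = a^{p+k} b^p has p+k occurrences of a but only p of b. Since k ≥ 1 the counts differ, so xy^2z ∉ L.
This is a contradiction; hence L is not regular.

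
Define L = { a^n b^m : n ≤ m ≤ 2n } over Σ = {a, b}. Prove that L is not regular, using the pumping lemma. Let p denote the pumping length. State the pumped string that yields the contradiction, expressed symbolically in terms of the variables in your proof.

a^{p+k} b^p

Toward a contradiction, assume L is regular with pumping length p.
Take w = a^p b^p ∈ L (since p ≤ p ≤ 2p), with |w| = 2p ≥ p.
By the pumping lemma, w = xyz with |xy| ≤ p and y is nonempty.
Since the first p symbols of w are all a's and |xy| ≤ p, y lies entirely in the leading a-block: y = a^k for some k with 1 ≤ k ≤ p.
Pump with i = 2: xy^2z = a^{p+k} b^p. Now n = p+k > p = m, so the condition n ≤ m fails. Thus xy^2z ∉ L.
This contradicts the pumping lemma, so L is not regular.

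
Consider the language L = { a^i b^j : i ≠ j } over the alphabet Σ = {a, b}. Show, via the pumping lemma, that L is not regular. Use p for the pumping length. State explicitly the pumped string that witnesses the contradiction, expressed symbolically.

a^{p+p!} b^{p+p!}

Toward a contradiction, assume L is regular with pumping length p.
Choose w = a^p b^{p+p!}. Since p ≠ p+p!, w ∈ L; and |w| ≥ p.
By the pumping lemma, w = xyz with |xy| ≤ p and y is nonempty.
The first p characters of w are a's, so xy (and hence y) consists only of a's. Write y = a^k, 1 ≤ k ≤ p.
Since 1 ≤ k ≤ p, k divides p!; set t = 1 + p!/k. Then xy^t z has p + (p!/k)·k = p + p! copies of a. Now the a-count equals the b-count, so i ≠ j fails. So xy^t z = a^{p+p!} b^{p+p!} ∉ L.
This contradicts the pumping lemma, so L is not regular.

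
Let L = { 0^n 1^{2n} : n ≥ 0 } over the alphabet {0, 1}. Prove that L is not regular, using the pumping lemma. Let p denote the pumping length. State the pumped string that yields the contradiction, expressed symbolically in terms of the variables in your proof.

Assume L is regular; let p be its pumping constant.
Take w = 0^p 1^{2p}. Then w ∈ L and |w| = 3p ≥ p.
The pumping lemma gives a decomposition w = xyz where |xy| ≤ p and |y| ≥ 1.
Because |xy| ≤ p and w begins with p copies of 0, we have y = 0^k with 1 ≤ k ≤ p.
Pump with i = 2: xy^2z = 0^{p+k} 1^{2p}. For this to lie in L we would need 2p = 2(p+k), which forces k = 0. But k ≥ 1, so xy^2z ∉ L.
This contradicts the pumping lemma, so L is not regular.

0^{p+k} 1^{2p}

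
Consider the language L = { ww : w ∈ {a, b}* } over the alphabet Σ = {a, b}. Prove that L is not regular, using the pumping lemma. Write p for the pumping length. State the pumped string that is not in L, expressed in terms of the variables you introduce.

Assume L is regular; let p be its pumping constant.
Take w = a^p b^p a^p b^p = uu where u = a^pb^p; then w ∈ L and |w| = 4p ≥ p.
By the pumping lemma, w = xyz with |xy| ≤ p and |y| ≥ 1.
Since the first p symbols of w are all a's and |xy| ≤ p, y lies entirely in the leading a-block: y = a^k for some k with 1 ≤ k ≤ p.
Pump with i = 2: xy^2z = a^{p+k} b^p a^p b^p, of length 4p+k. Suppose this equals vv. The string starts with a and ends with b, so v does too; thus the boundary between the two copies of v is a b→a transition. There is exactly one such transition, at position 2p+k, so |v| = 2p+k and |vv| = 4p+2k ≠ 4p+k since k ≥ 1. So xy^2z ∉ L.
Contradiction. Therefore L is not regular.

a^{p+k} b^p a^p b^p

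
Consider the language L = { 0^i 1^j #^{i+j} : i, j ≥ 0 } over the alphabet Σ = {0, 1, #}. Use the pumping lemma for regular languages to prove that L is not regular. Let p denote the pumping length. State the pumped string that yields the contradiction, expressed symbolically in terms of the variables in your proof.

Suppose for contradiction that L is regular, and let p be the pumping length.
Take w = 0^p 1^p #^{2p} ∈ L (with i=j=p, i+j=2p), |w| = 4p ≥ p.
The pumping lemma gives a decomposition w = xyz where |xy| ≤ p and |y| ≥ 1.
Because |xy| ≤ p and w begins with p copies of 0, we have y = 0^k with 1 ≤ k ≤ p.
Consider xy^2z = 0^{p+k} 1^p #^{2p}. Now the 0- and 1-counts sum to 2p+k, but the #-count is 2p ≠ 2p+k. So xy^2z ∉ L.
Contradiction. Therefore L is not regular.

0^{p+k} 1^p #^{2p}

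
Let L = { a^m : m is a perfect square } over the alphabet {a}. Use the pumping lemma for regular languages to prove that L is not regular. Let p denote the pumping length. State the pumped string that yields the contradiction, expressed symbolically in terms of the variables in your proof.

Assume L is regular. Let p be the pumping length given by the pumping lemma.
Take w = a^{p²} ∈ L with |w| = p² ≥ p.
By the pumping lemma, w = xyz with |xy| ≤ p and y is nonempty.
Then y = a^k for some k with 1 ≤ k ≤ p.
Pump with i = 2: xy^2z = a^{p²+k}. Since 1 ≤ k ≤ p, p² < p²+k ≤ p²+p < (p+1)², so p²+k lies strictly between consecutive squares and is not a perfect square. So xy^2z ∉ L.
This is a contradiction; hence L is not regular.

a^{p²+k}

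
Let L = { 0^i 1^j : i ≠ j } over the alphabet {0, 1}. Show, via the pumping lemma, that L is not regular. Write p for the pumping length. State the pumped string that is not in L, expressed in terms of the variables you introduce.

0^{p+p!} 1^{p+p!}

Suppose for contradiction that L is regular, and let p be the pumping length.
Choose w = 0^p 1^{p+p!}. Since p ≠ p+p!, w ∈ L; and |w| ≥ p.
The pumping lemma gives a decomposition w = xyz where |xy| ≤ p and |y| ≥ 1.
Because |xy| ≤ p and w begins with p copies of 0, we have y = 0^k with 1 ≤ k ≤ p.
Since 1 ≤ k ≤ p, k divides p!; set t = 1 + p!/k. Then xy^t z has p + (p!/k)·k = p + p! copies of 0. Now the 0-count equals the 1-count, so i ≠ j fails. So xy^t z = 0^{p+p!} 1^{p+p!} ∉ L.
This contradicts the pumping lemma, so L is not regular.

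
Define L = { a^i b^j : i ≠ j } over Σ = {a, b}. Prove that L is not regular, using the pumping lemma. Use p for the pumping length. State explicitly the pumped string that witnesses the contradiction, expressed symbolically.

Assume L is regular. Let p be the pumping length given by the pumping lemma.
Choose w = a^p b^{p+p!}. Since p ≠ p+p!, w ∈ L; and |w| ≥ p.
The pumping lemma gives a decomposition w = xyz where |xy| ≤ p and |y| > 0.
The first p characters of w are a's, so xy (and hence y) consists only of a's. Write y = a^k, 1 ≤ k ≤ p.
Since 1 ≤ k ≤ p, k divides p!; set t = 1 + p!/k. Then xy^t z has p + (p!/k)·k = p + p! copies of a. Now the a-count equals the b-count, so i ≠ j fails. So xy^t z = a^{p+p!} b^{p+p!} ∉ L.
Contradiction. Therefore L is not regular.

a^{p+p!} b^{p+p!}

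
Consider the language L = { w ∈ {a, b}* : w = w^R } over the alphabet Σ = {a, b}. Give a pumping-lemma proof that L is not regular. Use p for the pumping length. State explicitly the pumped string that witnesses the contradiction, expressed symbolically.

a^{p+k} b a^p

Assume L is regular; let p be its pumping constant.
Take w = a^p b a^p, a palindrome of length 2p+1 ≥ p.
By the pumping lemma, w = xyz with |xy| ≤ p and |y| ≥ 1.
Because |xy| ≤ p and w begins with p copies of a, we have y = a^k with 1 ≤ k ≤ p.
Pump with i = 2: xy^2z = a^{p+k} b a^p. Its reverse is a^p b a^{p+k}, which differs from xy^2z since k ≥ 1. So xy^2z is not a palindrome and xy^2z ∉ L.
This is a contradiction; hence L is not regular.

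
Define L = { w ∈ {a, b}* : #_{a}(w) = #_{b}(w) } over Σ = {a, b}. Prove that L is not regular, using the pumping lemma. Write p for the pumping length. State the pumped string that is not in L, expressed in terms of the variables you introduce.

Suppose for contradiction that L is regular, and let p be the pumping length.
Choose w = a^p b^p ∈ L with |w| = 2p ≥ p.
By the pumping lemma, w = xyz with |xy| ≤ p and |y| ≥ 1.
The first p characters of w are a's, so xy (and hence y) consists only of a's. Write y = a^k, 1 ≤ k ≤ p.
Pump with i = 2: xy^2z = a^{p+k} b^p has p+k occurrences of a but only p of b. Since k ≥ 1 the counts differ, so xy^2z ∉ L.
Contradiction. Therefore L is not regular.

a^{p+k} b^p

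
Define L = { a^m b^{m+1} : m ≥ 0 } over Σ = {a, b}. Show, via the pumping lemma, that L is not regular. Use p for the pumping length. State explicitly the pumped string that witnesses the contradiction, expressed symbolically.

a^{p+k} b^{p+1}

Suppose for contradiction that L is regular, and let p be the pumping length.
Let w = a^p b^{p+1} ∈ L; note |w| = 2p+1 ≥ p.
By the pumping lemma, w = xyz with |xy| ≤ p and |y| > 0.
Since the first p symbols of w are all a's and |xy| ≤ p, y lies entirely in the leading a-block: y = a^k for some k with 1 ≤ k ≤ p.
Pump with i = 2: xy^2z = a^{p+k} b^{p+1}. For this to lie in L we would need p+1 = (p+k)+1, which forces k = 0. But k ≥ 1, so xy^2z ∉ L.
This contradicts the pumping lemma, so L is not regular.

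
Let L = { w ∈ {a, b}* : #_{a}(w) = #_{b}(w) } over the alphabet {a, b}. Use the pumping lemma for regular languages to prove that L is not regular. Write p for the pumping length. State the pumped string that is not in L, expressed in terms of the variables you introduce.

Suppose for contradiction that L is regular, and let p be the pumping length.
Choose w = a^p b^p ∈ L with |w| = 2p ≥ p.
Write w = xyz as guaranteed by the lemma, with |xy| ≤ p and y is nonempty.
The first p characters of w are a's, so xy (and hence y) consists only of a's. Write y = a^k, 1 ≤ k ≤ p.
Pump with i = 2: xy^2z = a^{p+k} b^p has p+k occurrences of a but only p of b. Since k ≥ 1 the counts differ, so xy^2z ∉ L.
This is a contradiction; hence L is not regular.

a^{p+k} b^p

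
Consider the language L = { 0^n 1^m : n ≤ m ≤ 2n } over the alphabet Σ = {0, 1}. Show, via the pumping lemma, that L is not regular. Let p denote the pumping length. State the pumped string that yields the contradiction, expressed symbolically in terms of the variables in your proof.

Suppose for contradiction that L is regular, and let p be the pumping length.
Take w = 0^p 1^p ∈ L (since p ≤ p ≤ 2p), with |w| = 2p ≥ p.
The pumping lemma gives a decomposition w = xyz where |xy| ≤ p and |y| ≥ 1.
Because |xy| ≤ p and w begins with p copies of 0, we have y = 0^k with 1 ≤ k ≤ p.
Pump with i = 2: xy^2z = 0^{p+k} 1^p. Now n = p+k > p = m, so the condition n ≤ m fails. Thus xy^2z ∉ L.
Contradiction. Therefore L is not regular.

0^{p+k} 1^p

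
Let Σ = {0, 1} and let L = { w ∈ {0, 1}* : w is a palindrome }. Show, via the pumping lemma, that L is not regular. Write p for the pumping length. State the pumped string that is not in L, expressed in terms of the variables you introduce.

0^{p+k} 1 0^p

Assume L is regular. Let p be the pumping length given by the pumping lemma.
Take w = 0^p 1 0^p, a palindrome of length 2p+1 ≥ p.
Write w = xyz as guaranteed by the lemma, with |xy| ≤ p and |y| ≥ 1.
Because |xy| ≤ p and w begins with p copies of 0, we have y = 0^k with 1 ≤ k ≤ p.
Pump with i = 2: xy^2z = 0^{p+k} 1 0^p. Its reverse is 0^p 1 0^{p+k}, which differs from xy^2z since k ≥ 1. So xy^2z is not a palindrome and xy^2z ∉ L.
This is a contradiction; hence L is not regular.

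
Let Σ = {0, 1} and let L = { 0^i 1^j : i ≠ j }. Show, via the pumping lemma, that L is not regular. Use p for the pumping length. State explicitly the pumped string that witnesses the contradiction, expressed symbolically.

0^{p+p!} 1^{p+p!}

Toward a contradiction, assume L is regular with pumping length p.
Choose w = 0^p 1^{p+p!}. Since p ≠ p+p!, w ∈ L; and |w| ≥ p.
By the pumping lemma, w = xyz with |xy| ≤ p and y is nonempty.
The first p characters of w are 0's, so xy (and hence y) consists only of 0's. Write y = 0^k, 1 ≤ k ≤ p.
Since 1 ≤ k ≤ p, k divides p!; set t = 1 + p!/k. Then xy^t z has p + (p!/k)·k = p + p! copies of 0. Now the 0-count equals the 1-count, so i ≠ j fails. So xy^t z = 0^{p+p!} 1^{p+p!} ∉ L.
This is a contradiction; hence L is not regular.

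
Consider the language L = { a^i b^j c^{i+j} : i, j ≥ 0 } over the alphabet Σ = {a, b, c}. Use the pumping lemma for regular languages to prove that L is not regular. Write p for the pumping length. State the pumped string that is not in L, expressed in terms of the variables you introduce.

a^{p+k} b^p c^{2p}

Suppose for contradiction that L is regular, and let p be the pumping length.
Take w = a^p b^p c^{2p} ∈ L (with i=j=p, i+j=2p), |w| = 4p ≥ p.
By the pumping lemma, w = xyz with |xy| ≤ p and |y| ≥ 1.
The first p characters of w are a's, so xy (and hence y) consists only of a's. Write y = a^k, 1 ≤ k ≤ p.
Consider xy^2z = a^{p+k} b^p c^{2p}. Now the a- and b-counts sum to 2p+k, but the c-count is 2p ≠ 2p+k. So xy^2z ∉ L.
Contradiction. Therefore L is not regular.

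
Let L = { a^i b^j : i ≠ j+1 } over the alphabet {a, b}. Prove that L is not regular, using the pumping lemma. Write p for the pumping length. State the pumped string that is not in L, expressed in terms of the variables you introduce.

Toward a contradiction, assume L is regular with pumping length p.
Choose w = a^p b^{p+p!-1}. Since p ≠ (p+p!-1)+1 = p+p!, w ∈ L; and |w| ≥ p.
By the pumping lemma, w = xyz with |xy| ≤ p and |y| > 0.
Since the first p symbols of w are all a's and |xy| ≤ p, y lies entirely in the leading a-block: y = a^k for some k with 1 ≤ k ≤ p.
Since 1 ≤ k ≤ p, k divides p!; set t = 1 + p!/k. Then xy^t z has p + (p!/k)·k = p + p! copies of a. Now the a-count is p+p! and (b-count)+1 = (p+p!-1)+1 = p+p!, so i ≠ j+1 fails. So xy^t z = a^{p+p!} b^{p+p!-1} ∉ L.
Contradiction. Therefore L is not regular.

a^{p+p!} b^{p+p!-1}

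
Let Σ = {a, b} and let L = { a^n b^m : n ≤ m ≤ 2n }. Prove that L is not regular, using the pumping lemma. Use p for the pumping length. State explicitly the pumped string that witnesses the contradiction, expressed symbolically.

Suppose for contradiction that L is regular, and let p be the pumping length.
Take w = a^p b^p ∈ L (since p ≤ p ≤ 2p), with |w| = 2p ≥ p.
The pumping lemma gives a decomposition w = xyz where |xy| ≤ p and |y| > 0.
Because |xy| ≤ p and w begins with p copies of a, we have y = a^k with 1 ≤ k ≤ p.
Pump with i = 2: xy^2z = a^{p+k} b^p. Now n = p+k > p = m, so the condition n ≤ m fails. Thus xy^2z ∉ L.
Contradiction. Therefore L is not regular.

a^{p+k} b^p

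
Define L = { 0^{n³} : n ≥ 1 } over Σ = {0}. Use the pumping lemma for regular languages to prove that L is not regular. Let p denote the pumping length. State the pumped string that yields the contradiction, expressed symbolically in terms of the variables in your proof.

0^{p³+k}

Suppose for contradiction that L is regular, and let p be the pumping length.
Take w = 0^{p³} ∈ L with |w| = p³ ≥ p.
The pumping lemma gives a decomposition w = xyz where |xy| ≤ p and y is nonempty.
Then y = 0^k for some k with 1 ≤ k ≤ p.
Pump with i = 2: xy^2z = 0^{p³+k}. Since 1 ≤ k ≤ p, p³ < p³+k ≤ p³+p < p³+3p²+3p+1 = (p+1)³, so p³+k is not a perfect cube. So xy^2z ∉ L.
This contradicts the pumping lemma, so L is not regular.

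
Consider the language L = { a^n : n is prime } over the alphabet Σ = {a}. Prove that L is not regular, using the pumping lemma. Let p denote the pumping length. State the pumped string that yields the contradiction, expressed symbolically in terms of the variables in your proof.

a^{q(1+k)}

Toward a contradiction, assume L is regular with pumping length p.
Let q be a prime with q ≥ p+2 (infinitely many primes exist), and take w = a^q ∈ L with |w| = q ≥ p.
By the pumping lemma, w = xyz with |xy| ≤ p and |y| ≥ 1.
Then y = a^k for some k with 1 ≤ k ≤ p.
Since 1 ≤ k ≤ p, |xz| = q-k. Pump with i = q+1: |xy^{q+1}z| = (q-k)+(q+1)k = q+qk = q(1+k), which is composite (both factors ≥ 2). So xy^{q+1}z = a^{q(1+k)} ∉ L.
Contradiction. Therefore L is not regular.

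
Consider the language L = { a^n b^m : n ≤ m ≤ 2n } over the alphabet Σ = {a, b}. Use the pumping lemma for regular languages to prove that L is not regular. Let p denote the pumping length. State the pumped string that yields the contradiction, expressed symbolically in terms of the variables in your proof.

Assume L is regular; let p be its pumping constant.
Take w = a^p b^p ∈ L (since p ≤ p ≤ 2p), with |w| = 2p ≥ p.
Write w = xyz as guaranteed by the lemma, with |xy| ≤ p and y is nonempty.
The first p characters of w are a's, so xy (and hence y) consists only of a's. Write y = a^k, 1 ≤ k ≤ p.
Pump with i = 2: xy^2z = a^{p+k} b^p. Now n = p+k > p = m, so the condition n ≤ m fails. Thus xy^2z ∉ L.
This is a contradiction; hence L is not regular.

a^{p+k} b^p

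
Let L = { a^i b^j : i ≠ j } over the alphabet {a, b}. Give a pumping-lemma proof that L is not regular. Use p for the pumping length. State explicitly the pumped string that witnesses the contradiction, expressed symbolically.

Suppose for contradiction that L is regular, and let p be the pumping length.
Choose w = a^p b^{p+p!}. Since p ≠ p+p!, w ∈ L; and |w| ≥ p.
Write w = xyz as guaranteed by the lemma, with |xy| ≤ p and y is nonempty.
Because |xy| ≤ p and w begins with p copies of a, we have y = a^k with 1 ≤ k ≤ p.
Since 1 ≤ k ≤ p, k divides p!; set t = 1 + p!/k. Then xy^t z has p + (p!/k)·k = p + p! copies of a. Now the a-count equals the b-count, so i ≠ j fails. So xy^t z = a^{p+p!} b^{p+p!} ∉ L.
Contradiction. Therefore L is not regular.

a^{p+p!} b^{p+p!}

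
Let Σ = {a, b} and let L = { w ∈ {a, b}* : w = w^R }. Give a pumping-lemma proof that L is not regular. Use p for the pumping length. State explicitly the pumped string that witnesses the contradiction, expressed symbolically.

Assume L is regular. Let p be the pumping length given by the pumping lemma.
Take w = a^p b a^p, a palindrome of length 2p+1 ≥ p.
By the pumping lemma, w = xyz with |xy| ≤ p and |y| > 0.
Since the first p symbols of w are all a's and |xy| ≤ p, y lies entirely in the leading a-block: y = a^k for some k with 1 ≤ k ≤ p.
Pump with i = 2: xy^2z = a^{p+k} b a^p. Its reverse is a^p b a^{p+k}, which differs from xy^2z since k ≥ 1. So xy^2z is not a palindrome and xy^2z ∉ L.
This is a contradiction; hence L is not regular.

a^{p+k} b a^p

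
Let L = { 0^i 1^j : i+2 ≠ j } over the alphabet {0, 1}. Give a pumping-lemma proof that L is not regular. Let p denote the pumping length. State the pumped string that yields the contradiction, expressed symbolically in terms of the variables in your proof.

0^{p+p!} 1^{p+p!+2}

Toward a contradiction, assume L is regular with pumping length p.
Choose w = 0^p 1^{p+p!+2}. Since p ≠ (p+p!+2)-2 = p+p!, w ∈ L; and |w| ≥ p.
The pumping lemma gives a decomposition w = xyz where |xy| ≤ p and y is nonempty.
Since the first p symbols of w are all 0's and |xy| ≤ p, y lies entirely in the leading 0-block: y = 0^k for some k with 1 ≤ k ≤ p.
Since 1 ≤ k ≤ p, k divides p!; set t = 1 + p!/k. Then xy^t z has p + (p!/k)·k = p + p! copies of 0. Now the 0-count is p+p! and (1-count)-2 = (p+p!+2)-2 = p+p!, so i+2 ≠ j fails. So xy^t z = 0^{p+p!} 1^{p+p!+2} ∉ L.
Contradiction. Therefore L is not regular.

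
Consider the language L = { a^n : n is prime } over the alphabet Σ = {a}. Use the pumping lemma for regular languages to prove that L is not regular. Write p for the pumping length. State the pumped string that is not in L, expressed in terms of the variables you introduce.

a^{q(1+k)}

Assume L is regular; let p be its pumping constant.
Let q be a prime with q ≥ p+2 (infinitely many primes exist), and take w = a^q ∈ L with |w| = q ≥ p.
The pumping lemma gives a decomposition w = xyz where |xy| ≤ p and y is nonempty.
Then y = a^k for some k with 1 ≤ k ≤ p.
Since 1 ≤ k ≤ p, |xz| = q-k. Pump with i = q+1: |xy^{q+1}z| = (q-k)+(q+1)k = q+qk = q(1+k), which is composite (both factors ≥ 2). So xy^{q+1}z = a^{q(1+k)} ∉ L.
Contradiction. Therefore L is not regular.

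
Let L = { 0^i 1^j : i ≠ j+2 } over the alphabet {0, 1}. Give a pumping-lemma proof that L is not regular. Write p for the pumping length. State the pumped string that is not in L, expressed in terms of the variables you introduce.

0^{p+p!} 1^{p+p!-2}

Toward a contradiction, assume L is regular with pumping length p.
Choose w = 0^p 1^{p+p!-2}. Since p ≠ (p+p!-2)+2 = p+p!, w ∈ L; and |w| ≥ p.
Write w = xyz as guaranteed by the lemma, with |xy| ≤ p and |y| ≥ 1.
Because |xy| ≤ p and w begins with p copies of 0, we have y = 0^k with 1 ≤ k ≤ p.
Since 1 ≤ k ≤ p, k divides p!; set t = 1 + p!/k. Then xy^t z has p + (p!/k)·k = p + p! copies of 0. Now the 0-count is p+p! and (1-count)+2 = (p+p!-2)+2 = p+p!, so i ≠ j+2 fails. So xy^t z = 0^{p+p!} 1^{p+p!-2} ∉ L.
Contradiction. Therefore L is not regular.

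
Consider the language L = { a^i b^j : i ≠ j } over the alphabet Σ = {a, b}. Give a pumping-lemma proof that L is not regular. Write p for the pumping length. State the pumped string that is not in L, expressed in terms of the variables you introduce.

Toward a contradiction, assume L is regular with pumping length p.
Choose w = a^p b^{p+p!}. Since p ≠ p+p!, w ∈ L; and |w| ≥ p.
The pumping lemma gives a decomposition w = xyz where |xy| ≤ p and |y| ≥ 1.
The first p characters of w are a's, so xy (and hence y) consists only of a's. Write y = a^k, 1 ≤ k ≤ p.
Since 1 ≤ k ≤ p, k divides p!; set t = 1 + p!/k. Then xy^t z has p + (p!/k)·k = p + p! copies of a. Now the a-count equals the b-count, so i ≠ j fails. So xy^t z = a^{p+p!} b^{p+p!} ∉ L.
This is a contradiction; hence L is not regular.

a^{p+p!} b^{p+p!}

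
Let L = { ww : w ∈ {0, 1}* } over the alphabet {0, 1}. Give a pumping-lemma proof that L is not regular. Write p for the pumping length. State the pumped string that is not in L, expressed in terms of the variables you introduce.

0^{p+k} 1^p 0^p 1^p

Toward a contradiction, assume L is regular with pumping length p.
Take w = 0^p 1^p 0^p 1^p = uu where u = 0^p1^p; then w ∈ L and |w| = 4p ≥ p.
By the pumping lemma, w = xyz with |xy| ≤ p and |y| > 0.
Because |xy| ≤ p and w begins with p copies of 0, we have y = 0^k with 1 ≤ k ≤ p.
Pump with i = 2: xy^2z = 0^{p+k} 1^p 0^p 1^p, of length 4p+k. Suppose this equals vv. The string starts with 0 and ends with 1, so v does too; thus the boundary between the two copies of v is a 1→0 transition. There is exactly one such transition, at position 2p+k, so |v| = 2p+k and |vv| = 4p+2k ≠ 4p+k since k ≥ 1. So xy^2z ∉ L.
This is a contradiction; hence L is not regular.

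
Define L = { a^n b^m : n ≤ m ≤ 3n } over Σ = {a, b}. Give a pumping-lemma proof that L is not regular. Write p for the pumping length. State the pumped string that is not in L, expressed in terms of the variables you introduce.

Assume L is regular. Let p be the pumping length given by the pumping lemma.
Take w = a^p b^p ∈ L (since p ≤ p ≤ 3p), with |w| = 2p ≥ p.
The pumping lemma gives a decomposition w = xyz where |xy| ≤ p and |y| ≥ 1.
The first p characters of w are a's, so xy (and hence y) consists only of a's. Write y = a^k, 1 ≤ k ≤ p.
Pump with i = 2: xy^2z = a^{p+k} b^p. Now n = p+k > p = m, so the condition n ≤ m fails. Thus xy^2z ∉ L.
Contradiction. Therefore L is not regular.

a^{p+k} b^p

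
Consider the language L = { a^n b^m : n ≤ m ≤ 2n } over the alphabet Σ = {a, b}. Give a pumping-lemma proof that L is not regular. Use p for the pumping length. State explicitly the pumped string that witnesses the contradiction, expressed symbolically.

a^{p+k} b^p

Toward a contradiction, assume L is regular with pumping length p.
Take w = a^p b^p ∈ L (since p ≤ p ≤ 2p), with |w| = 2p ≥ p.
Write w = xyz as guaranteed by the lemma, with |xy| ≤ p and |y| > 0.
The first p characters of w are a's, so xy (and hence y) consists only of a's. Write y = a^k, 1 ≤ k ≤ p.
Pump with i = 2: xy^2z = a^{p+k} b^p. Now n = p+k > p = m, so the condition n ≤ m fails. Thus xy^2z ∉ L.
This is a contradiction; hence L is not regular.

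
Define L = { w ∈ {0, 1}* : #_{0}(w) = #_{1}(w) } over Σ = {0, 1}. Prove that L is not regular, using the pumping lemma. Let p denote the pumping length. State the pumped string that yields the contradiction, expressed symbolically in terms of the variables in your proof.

0^{p+k} 1^p

Toward a contradiction, assume L is regular with pumping length p.
Choose w = 0^p 1^p ∈ L with |w| = 2p ≥ p.
Write w = xyz as guaranteed by the lemma, with |xy| ≤ p and y is nonempty.
The first p characters of w are 0's, so xy (and hence y) consists only of 0's. Write y = 0^k, 1 ≤ k ≤ p.
Pump with i = 2: xy^2z = 0^{p+k} 1^p has p+k occurrences of 0 but only p of 1. Since k ≥ 1 the counts differ, so xy^2z ∉ L.
Contradiction. Therefore L is not regular.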